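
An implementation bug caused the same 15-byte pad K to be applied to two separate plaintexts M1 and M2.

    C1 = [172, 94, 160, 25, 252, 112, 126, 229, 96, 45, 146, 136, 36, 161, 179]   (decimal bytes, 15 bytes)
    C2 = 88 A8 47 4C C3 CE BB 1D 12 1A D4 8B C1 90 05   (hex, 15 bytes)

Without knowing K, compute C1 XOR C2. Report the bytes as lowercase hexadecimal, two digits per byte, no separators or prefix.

C1 ⊕ C2 = (M1 ⊕ K) ⊕ (M2 ⊕ K) = M1 ⊕ M2 — the shared key cancels under XOR.
byte 0: ac ^ 88 = 24
byte 1: 5e ^ a8 = f6
byte 2: a0 ^ 47 = e7
byte 3: 19 ^ 4c = 55
byte 4: fc ^ c3 = 3f
byte 5: 70 ^ ce = be
byte 6: 7e ^ bb = c5
byte 7: e5 ^ 1d = f8
byte 8: 60 ^ 12 = 72
byte 9: 2d ^ 1a = 37
byte 10: 92 ^ d4 = 46
byte 11: 88 ^ 8b = 03
byte 12: 24 ^ c1 = e5
byte 13: a1 ^ 90 = 31
byte 14: b3 ^ 05 = b6

24f6e7553fbec5f872374603e531b6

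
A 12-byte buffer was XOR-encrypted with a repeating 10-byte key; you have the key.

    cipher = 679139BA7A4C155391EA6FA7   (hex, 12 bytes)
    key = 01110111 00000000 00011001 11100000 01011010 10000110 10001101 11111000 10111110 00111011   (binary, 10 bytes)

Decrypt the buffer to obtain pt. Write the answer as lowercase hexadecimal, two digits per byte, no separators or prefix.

The 10-byte key repeats, so the effective keystream is 77 00 19 e0 5a 86 8d f8 be 3b 77 00.
byte 0: 67 ⊕ 77 = 10
byte 1: 91 ⊕ 00 = 91
byte 2: 39 ⊕ 19 = 20
byte 3: ba ⊕ e0 = 5a
byte 4: 7a ⊕ 5a = 20
byte 5: 4c ⊕ 86 = ca
byte 6: 15 ⊕ 8d = 98
byte 7: 53 ⊕ f8 = ab
byte 8: 91 ⊕ be = 2f
byte 9: ea ⊕ 3b = d1
byte 10: 6f ⊕ 77 = 18
byte 11: a7 ⊕ 00 = a7

1091205a20ca98ab2fd118a7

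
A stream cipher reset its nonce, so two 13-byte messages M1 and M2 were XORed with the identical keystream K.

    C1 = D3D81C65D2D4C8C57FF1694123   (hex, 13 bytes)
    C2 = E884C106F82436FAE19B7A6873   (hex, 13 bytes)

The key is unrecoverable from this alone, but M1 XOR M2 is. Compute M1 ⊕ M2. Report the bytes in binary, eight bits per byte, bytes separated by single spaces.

C1 ⊕ C2 = (M1 ⊕ K) ⊕ (M2 ⊕ K) = M1 ⊕ M2 — the shared key cancels under XOR.
11010011 XOR 11101000 = 00111011
11011000 XOR 10000100 = 01011100
00011100 XOR 11000001 = 11011101
01100101 XOR 00000110 = 01100011
11010010 XOR 11111000 = 00101010
11010100 XOR 00100100 = 11110000
11001000 XOR 00110110 = 11111110
11000101 XOR 11111010 = 00111111
01111111 XOR 11100001 = 10011110
11110001 XOR 10011011 = 01101010
01101001 XOR 01111010 = 00010011
01000001 XOR 01101000 = 00101001
00100011 XOR 01110011 = 01010000

00111011 01011100 11011101 01100011 00101010 11110000 11111110 00111111 10011110 01101010 00010011 00101001 01010000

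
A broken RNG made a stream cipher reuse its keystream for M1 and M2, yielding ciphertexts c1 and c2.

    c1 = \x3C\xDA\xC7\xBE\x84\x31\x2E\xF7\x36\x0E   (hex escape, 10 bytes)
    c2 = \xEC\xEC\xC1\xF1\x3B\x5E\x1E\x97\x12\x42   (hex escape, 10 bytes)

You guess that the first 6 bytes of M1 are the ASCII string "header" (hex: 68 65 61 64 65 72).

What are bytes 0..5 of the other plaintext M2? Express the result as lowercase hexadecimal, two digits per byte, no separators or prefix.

First, c1 ⊕ c2 = (M1 ⊕ K) ⊕ (M2 ⊕ K) = M1 ⊕ M2, so the key drops out. Then M2 = (M1 ⊕ M2) ⊕ M1 over the first 6 bytes.
byte 0: (3c xor ec) xor 68 = d0 xor 68 = b8
byte 1: (da xor ec) xor 65 = 36 xor 65 = 53
byte 2: (c7 xor c1) xor 61 = 06 xor 61 = 67
byte 3: (be xor f1) xor 64 = 4f xor 64 = 2b
byte 4: (84 xor 3b) xor 65 = bf xor 65 = da
byte 5: (31 xor 5e) xor 72 = 6f xor 72 = 1d

b853672bda1d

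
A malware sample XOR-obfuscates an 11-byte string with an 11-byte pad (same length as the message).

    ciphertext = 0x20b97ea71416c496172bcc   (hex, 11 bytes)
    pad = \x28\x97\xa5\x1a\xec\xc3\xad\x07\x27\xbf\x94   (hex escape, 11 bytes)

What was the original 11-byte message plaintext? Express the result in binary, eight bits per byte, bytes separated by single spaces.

XOR is its own inverse, so applying the key byte-wise gives the result directly.
20 xor 28 = 08
b9 xor 97 = 2e
7e xor a5 = db
a7 xor 1a = bd
14 xor ec = f8
16 xor c3 = d5
c4 xor ad = 69
96 xor 07 = 91
17 xor 27 = 30
2b xor bf = 94
cc xor 94 = 58

00001000 00101110 11011011 10111101 11111000 11010101 01101001 10010001 00110000 10010100 01011000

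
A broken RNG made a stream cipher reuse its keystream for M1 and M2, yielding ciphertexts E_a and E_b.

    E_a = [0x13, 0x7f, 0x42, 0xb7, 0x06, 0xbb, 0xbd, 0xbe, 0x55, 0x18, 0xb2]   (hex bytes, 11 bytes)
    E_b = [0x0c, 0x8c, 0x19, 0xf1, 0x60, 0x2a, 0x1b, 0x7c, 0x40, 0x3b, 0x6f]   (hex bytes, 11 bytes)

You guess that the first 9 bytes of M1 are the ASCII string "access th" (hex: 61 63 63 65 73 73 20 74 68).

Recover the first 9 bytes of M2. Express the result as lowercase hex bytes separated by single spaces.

First, E_a ⊕ E_b = (M1 ⊕ K) ⊕ (M2 ⊕ K) = M1 ⊕ M2, so the key drops out. Then M2 = (M1 ⊕ M2) ⊕ M1 over the first 9 bytes.
byte 0: (13 ^ 0c) ^ 61 = 1f ^ 61 = 7e
byte 1: (7f ^ 8c) ^ 63 = f3 ^ 63 = 90
byte 2: (42 ^ 19) ^ 63 = 5b ^ 63 = 38
byte 3: (b7 ^ f1) ^ 65 = 46 ^ 65 = 23
byte 4: (06 ^ 60) ^ 73 = 66 ^ 73 = 15
byte 5: (bb ^ 2a) ^ 73 = 91 ^ 73 = e2
byte 6: (bd ^ 1b) ^ 20 = a6 ^ 20 = 86
byte 7: (be ^ 7c) ^ 74 = c2 ^ 74 = b6
byte 8: (55 ^ 40) ^ 68 = 15 ^ 68 = 7d

7e 90 38 23 15 e2 86 b6 7d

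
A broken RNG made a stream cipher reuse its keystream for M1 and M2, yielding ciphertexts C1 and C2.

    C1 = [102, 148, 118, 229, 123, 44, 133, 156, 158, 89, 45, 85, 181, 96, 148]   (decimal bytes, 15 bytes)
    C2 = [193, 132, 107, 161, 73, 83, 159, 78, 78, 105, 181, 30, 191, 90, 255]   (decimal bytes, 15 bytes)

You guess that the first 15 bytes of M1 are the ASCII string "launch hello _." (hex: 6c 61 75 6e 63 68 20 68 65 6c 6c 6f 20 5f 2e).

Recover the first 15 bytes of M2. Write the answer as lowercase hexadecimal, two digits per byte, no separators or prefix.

First, C1 ⊕ C2 = (M1 ⊕ K) ⊕ (M2 ⊕ K) = M1 ⊕ M2, so the key drops out. Then M2 = (M1 ⊕ M2) ⊕ M1 over the first 15 bytes.
byte 0: (66 XOR c1) XOR 6c = a7 XOR 6c = cb
byte 1: (94 XOR 84) XOR 61 = 10 XOR 61 = 71
byte 2: (76 XOR 6b) XOR 75 = 1d XOR 75 = 68
byte 3: (e5 XOR a1) XOR 6e = 44 XOR 6e = 2a
byte 4: (7b XOR 49) XOR 63 = 32 XOR 63 = 51
byte 5: (2c XOR 53) XOR 68 = 7f XOR 68 = 17
byte 6: (85 XOR 9f) XOR 20 = 1a XOR 20 = 3a
byte 7: (9c XOR 4e) XOR 68 = d2 XOR 68 = ba
byte 8: (9e XOR 4e) XOR 65 = d0 XOR 65 = b5
byte 9: (59 XOR 69) XOR 6c = 30 XOR 6c = 5c
byte 10: (2d XOR b5) XOR 6c = 98 XOR 6c = f4
byte 11: (55 XOR 1e) XOR 6f = 4b XOR 6f = 24
byte 12: (b5 XOR bf) XOR 20 = 0a XOR 20 = 2a
byte 13: (60 XOR 5a) XOR 5f = 3a XOR 5f = 65
byte 14: (94 XOR ff) XOR 2e = 6b XOR 2e = 45

cb71682a51173abab55cf4242a6545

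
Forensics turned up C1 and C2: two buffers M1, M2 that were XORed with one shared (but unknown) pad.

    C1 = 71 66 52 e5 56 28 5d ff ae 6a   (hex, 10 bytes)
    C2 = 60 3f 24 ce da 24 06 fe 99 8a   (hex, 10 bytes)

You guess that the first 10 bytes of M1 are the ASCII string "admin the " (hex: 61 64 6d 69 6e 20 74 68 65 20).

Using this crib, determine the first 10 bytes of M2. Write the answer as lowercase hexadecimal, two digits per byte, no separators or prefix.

First, C1 ⊕ C2 = (M1 ⊕ K) ⊕ (M2 ⊕ K) = M1 ⊕ M2, so the key drops out. Then M2 = (M1 ⊕ M2) ⊕ M1 over the first 10 bytes.
byte 0: (71 ^ 60) ^ 61 = 11 ^ 61 = 70
byte 1: (66 ^ 3f) ^ 64 = 59 ^ 64 = 3d
byte 2: (52 ^ 24) ^ 6d = 76 ^ 6d = 1b
byte 3: (e5 ^ ce) ^ 69 = 2b ^ 69 = 42
byte 4: (56 ^ da) ^ 6e = 8c ^ 6e = e2
byte 5: (28 ^ 24) ^ 20 = 0c ^ 20 = 2c
byte 6: (5d ^ 06) ^ 74 = 5b ^ 74 = 2f
byte 7: (ff ^ fe) ^ 68 = 01 ^ 68 = 69
byte 8: (ae ^ 99) ^ 65 = 37 ^ 65 = 52
byte 9: (6a ^ 8a) ^ 20 = e0 ^ 20 = c0

703d1b42e22c2f6952c0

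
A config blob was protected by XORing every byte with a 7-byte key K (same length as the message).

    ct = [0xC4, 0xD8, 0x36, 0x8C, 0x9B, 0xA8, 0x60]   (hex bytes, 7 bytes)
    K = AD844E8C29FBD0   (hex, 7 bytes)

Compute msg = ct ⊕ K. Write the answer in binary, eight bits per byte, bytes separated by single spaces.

01101001 01011100 01111000 00000000 10110010 01010011 10110000

XOR is its own inverse, so applying the key byte-wise gives the result directly.
c4 xor ad = 69
d8 xor 84 = 5c
36 xor 4e = 78
8c xor 8c = 00
9b xor 29 = b2
a8 xor fb = 53
60 xor d0 = b0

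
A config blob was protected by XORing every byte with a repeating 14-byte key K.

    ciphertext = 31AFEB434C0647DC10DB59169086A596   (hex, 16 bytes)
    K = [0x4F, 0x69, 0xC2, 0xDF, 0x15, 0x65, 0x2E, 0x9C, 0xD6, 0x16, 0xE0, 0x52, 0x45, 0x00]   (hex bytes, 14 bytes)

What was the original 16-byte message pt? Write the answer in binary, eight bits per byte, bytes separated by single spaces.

01111110 11000110 00101001 10011100 01011001 01100011 01101001 01000000 11000110 11001101 10111001 01000100 11010101 10000110 11101010 11111111

The 14-byte key repeats, so the effective keystream is 4f 69 c2 df 15 65 2e 9c d6 16 e0 52 45 00 4f 69.
byte 0: 31 ⊕ 4f = 7e
byte 1: af ⊕ 69 = c6
byte 2: eb ⊕ c2 = 29
byte 3: 43 ⊕ df = 9c
byte 4: 4c ⊕ 15 = 59
byte 5: 06 ⊕ 65 = 63
byte 6: 47 ⊕ 2e = 69
byte 7: dc ⊕ 9c = 40
byte 8: 10 ⊕ d6 = c6
byte 9: db ⊕ 16 = cd
byte 10: 59 ⊕ e0 = b9
byte 11: 16 ⊕ 52 = 44
byte 12: 90 ⊕ 45 = d5
byte 13: 86 ⊕ 00 = 86
byte 14: a5 ⊕ 4f = ea
byte 15: 96 ⊕ 69 = ff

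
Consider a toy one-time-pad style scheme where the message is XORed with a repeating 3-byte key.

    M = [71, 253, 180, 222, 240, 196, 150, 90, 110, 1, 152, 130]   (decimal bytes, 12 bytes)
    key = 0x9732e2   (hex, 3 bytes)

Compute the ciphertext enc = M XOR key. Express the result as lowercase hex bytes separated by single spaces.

d0 cf 56 49 c2 26 01 68 8c 96 aa 60

The 3-byte key repeats, so the effective keystream is 97 32 e2 97 32 e2 97 32 e2 97 32 e2.
byte 0:  71 XOR 151 = 208
byte 1: 253 XOR  50 = 207
byte 2: 180 XOR 226 =  86
byte 3: 222 XOR 151 =  73
byte 4: 240 XOR  50 = 194
byte 5: 196 XOR 226 =  38
byte 6: 150 XOR 151 =   1
byte 7:  90 XOR  50 = 104
byte 8: 110 XOR 226 = 140
byte 9:   1 XOR 151 = 150
byte 10: 152 XOR  50 = 170
byte 11: 130 XOR 226 =  96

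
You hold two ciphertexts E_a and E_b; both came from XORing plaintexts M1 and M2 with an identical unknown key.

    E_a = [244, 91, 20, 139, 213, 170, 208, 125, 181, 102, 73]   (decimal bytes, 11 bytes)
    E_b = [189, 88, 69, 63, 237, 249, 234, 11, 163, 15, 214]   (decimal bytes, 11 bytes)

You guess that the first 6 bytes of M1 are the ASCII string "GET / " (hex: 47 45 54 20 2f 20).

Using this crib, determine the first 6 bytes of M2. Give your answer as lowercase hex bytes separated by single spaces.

0e 46 05 94 17 73

First, E_a ⊕ E_b = (M1 ⊕ K) ⊕ (M2 ⊕ K) = M1 ⊕ M2, so the key drops out. Then M2 = (M1 ⊕ M2) ⊕ M1 over the first 6 bytes.
byte 0: (f4 ⊕ bd) ⊕ 47 = 49 ⊕ 47 = 0e
byte 1: (5b ⊕ 58) ⊕ 45 = 03 ⊕ 45 = 46
byte 2: (14 ⊕ 45) ⊕ 54 = 51 ⊕ 54 = 05
byte 3: (8b ⊕ 3f) ⊕ 20 = b4 ⊕ 20 = 94
byte 4: (d5 ⊕ ed) ⊕ 2f = 38 ⊕ 2f = 17
byte 5: (aa ⊕ f9) ⊕ 20 = 53 ⊕ 20 = 73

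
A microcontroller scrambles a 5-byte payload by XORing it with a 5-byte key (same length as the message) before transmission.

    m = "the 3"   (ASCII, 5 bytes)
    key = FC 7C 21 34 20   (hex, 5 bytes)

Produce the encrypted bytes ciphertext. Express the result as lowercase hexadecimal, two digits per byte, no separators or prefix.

XOR is its own inverse, so applying the key byte-wise gives the result directly.
74 xor fc = 88
68 xor 7c = 14
65 xor 21 = 44
20 xor 34 = 14
33 xor 20 = 13

8814441413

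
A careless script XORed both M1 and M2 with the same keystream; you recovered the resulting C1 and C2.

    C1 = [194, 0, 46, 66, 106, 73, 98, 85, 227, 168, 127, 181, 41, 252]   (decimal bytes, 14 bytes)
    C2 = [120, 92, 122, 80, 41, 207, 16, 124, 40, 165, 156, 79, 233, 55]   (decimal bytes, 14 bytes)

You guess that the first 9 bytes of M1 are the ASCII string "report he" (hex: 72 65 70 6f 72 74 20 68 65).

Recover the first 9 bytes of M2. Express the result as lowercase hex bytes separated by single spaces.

c8 39 24 7d 31 f2 52 41 ae

First, C1 ⊕ C2 = (M1 ⊕ K) ⊕ (M2 ⊕ K) = M1 ⊕ M2, so the key drops out. Then M2 = (M1 ⊕ M2) ⊕ M1 over the first 9 bytes.
byte 0: (c2 xor 78) xor 72 = ba xor 72 = c8
byte 1: (00 xor 5c) xor 65 = 5c xor 65 = 39
byte 2: (2e xor 7a) xor 70 = 54 xor 70 = 24
byte 3: (42 xor 50) xor 6f = 12 xor 6f = 7d
byte 4: (6a xor 29) xor 72 = 43 xor 72 = 31
byte 5: (49 xor cf) xor 74 = 86 xor 74 = f2
byte 6: (62 xor 10) xor 20 = 72 xor 20 = 52
byte 7: (55 xor 7c) xor 68 = 29 xor 68 = 41
byte 8: (e3 xor 28) xor 65 = cb xor 65 = ae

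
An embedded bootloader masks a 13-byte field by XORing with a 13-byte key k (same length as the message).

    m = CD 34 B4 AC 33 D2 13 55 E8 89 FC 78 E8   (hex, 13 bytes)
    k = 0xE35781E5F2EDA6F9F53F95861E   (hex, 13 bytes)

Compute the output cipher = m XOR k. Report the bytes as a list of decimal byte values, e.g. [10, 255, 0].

byte 0: 11001101 ^ 11100011 = 00101110
byte 1: 00110100 ^ 01010111 = 01100011
byte 2: 10110100 ^ 10000001 = 00110101
byte 3: 10101100 ^ 11100101 = 01001001
byte 4: 00110011 ^ 11110010 = 11000001
byte 5: 11010010 ^ 11101101 = 00111111
byte 6: 00010011 ^ 10100110 = 10110101
byte 7: 01010101 ^ 11111001 = 10101100
byte 8: 11101000 ^ 11110101 = 00011101
byte 9: 10001001 ^ 00111111 = 10110110
byte 10: 11111100 ^ 10010101 = 01101001
byte 11: 01111000 ^ 10000110 = 11111110
byte 12: 11101000 ^ 00011110 = 11110110

[46, 99, 53, 73, 193, 63, 181, 172, 29, 182, 105, 254, 246]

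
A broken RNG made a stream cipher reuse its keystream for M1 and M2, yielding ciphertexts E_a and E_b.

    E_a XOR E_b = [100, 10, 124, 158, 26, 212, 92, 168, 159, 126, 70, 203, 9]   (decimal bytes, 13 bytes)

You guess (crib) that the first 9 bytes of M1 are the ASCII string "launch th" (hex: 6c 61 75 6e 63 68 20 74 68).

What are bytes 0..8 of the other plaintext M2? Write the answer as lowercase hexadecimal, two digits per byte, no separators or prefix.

Since E_a ⊕ E_b = M1 ⊕ M2, XORing with the guessed M1 bytes yields the corresponding M2 bytes: M2 = (E_a ⊕ E_b) ⊕ M1.
64 xor 6c = 08
0a xor 61 = 6b
7c xor 75 = 09
9e xor 6e = f0
1a xor 63 = 79
d4 xor 68 = bc
5c xor 20 = 7c
a8 xor 74 = dc
9f xor 68 = f7

086b09f079bc7cdcf7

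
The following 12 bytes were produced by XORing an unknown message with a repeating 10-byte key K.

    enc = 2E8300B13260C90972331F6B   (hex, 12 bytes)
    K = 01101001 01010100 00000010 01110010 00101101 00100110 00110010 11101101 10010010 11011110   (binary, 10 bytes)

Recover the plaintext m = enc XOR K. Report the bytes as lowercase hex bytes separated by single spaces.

The 10-byte key repeats, so the effective keystream is 69 54 02 72 2d 26 32 ed 92 de 69 54.
byte 0:  46 xor 105 =  71
byte 1: 131 xor  84 = 215
byte 2:   0 xor   2 =   2
byte 3: 177 xor 114 = 195
byte 4:  50 xor  45 =  31
byte 5:  96 xor  38 =  70
byte 6: 201 xor  50 = 251
byte 7:   9 xor 237 = 228
byte 8: 114 xor 146 = 224
byte 9:  51 xor 222 = 237
byte 10:  31 xor 105 = 118
byte 11: 107 xor  84 =  63

47 d7 02 c3 1f 46 fb e4 e0 ed 76 3f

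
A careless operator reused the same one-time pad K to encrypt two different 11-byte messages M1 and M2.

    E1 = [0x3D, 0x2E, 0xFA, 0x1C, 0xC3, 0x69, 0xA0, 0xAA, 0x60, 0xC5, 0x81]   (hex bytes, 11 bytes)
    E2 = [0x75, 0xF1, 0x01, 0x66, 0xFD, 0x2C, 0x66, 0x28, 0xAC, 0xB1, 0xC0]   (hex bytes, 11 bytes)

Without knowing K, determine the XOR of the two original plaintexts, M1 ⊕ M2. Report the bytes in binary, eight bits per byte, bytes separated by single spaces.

01001000 11011111 11111011 01111010 00111110 01000101 11000110 10000010 11001100 01110100 01000001

E1 ⊕ E2 = (M1 ⊕ K) ⊕ (M2 ⊕ K) = M1 ⊕ M2 — the shared key cancels under XOR.
byte 0:  61 XOR 117 =  72
byte 1:  46 XOR 241 = 223
byte 2: 250 XOR   1 = 251
byte 3:  28 XOR 102 = 122
byte 4: 195 XOR 253 =  62
byte 5: 105 XOR  44 =  69
byte 6: 160 XOR 102 = 198
byte 7: 170 XOR  40 = 130
byte 8:  96 XOR 172 = 204
byte 9: 197 XOR 177 = 116
byte 10: 129 XOR 192 =  65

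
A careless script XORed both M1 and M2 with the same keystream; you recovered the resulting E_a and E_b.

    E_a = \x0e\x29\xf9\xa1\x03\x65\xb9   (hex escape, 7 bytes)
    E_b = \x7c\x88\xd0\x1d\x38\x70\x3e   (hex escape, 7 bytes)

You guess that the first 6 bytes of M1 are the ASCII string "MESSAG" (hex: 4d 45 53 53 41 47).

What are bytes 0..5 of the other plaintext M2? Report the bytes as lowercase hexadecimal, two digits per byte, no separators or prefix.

First, E_a ⊕ E_b = (M1 ⊕ K) ⊕ (M2 ⊕ K) = M1 ⊕ M2, so the key drops out. Then M2 = (M1 ⊕ M2) ⊕ M1 over the first 6 bytes.
byte 0: (0e ^ 7c) ^ 4d = 72 ^ 4d = 3f
byte 1: (29 ^ 88) ^ 45 = a1 ^ 45 = e4
byte 2: (f9 ^ d0) ^ 53 = 29 ^ 53 = 7a
byte 3: (a1 ^ 1d) ^ 53 = bc ^ 53 = ef
byte 4: (03 ^ 38) ^ 41 = 3b ^ 41 = 7a
byte 5: (65 ^ 70) ^ 47 = 15 ^ 47 = 52

3fe47aef7a52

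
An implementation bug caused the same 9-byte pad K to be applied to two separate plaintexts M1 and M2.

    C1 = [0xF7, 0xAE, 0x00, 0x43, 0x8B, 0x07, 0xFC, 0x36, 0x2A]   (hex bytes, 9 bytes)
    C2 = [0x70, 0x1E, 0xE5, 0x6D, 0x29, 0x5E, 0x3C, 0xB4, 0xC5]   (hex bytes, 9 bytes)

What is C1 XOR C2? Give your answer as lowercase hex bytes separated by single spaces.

87 b0 e5 2e a2 59 c0 82 ef

C1 ⊕ C2 = (M1 ⊕ K) ⊕ (M2 ⊕ K) = M1 ⊕ M2 — the shared key cancels under XOR.
byte 0: f7 XOR 70 = 87
byte 1: ae XOR 1e = b0
byte 2: 00 XOR e5 = e5
byte 3: 43 XOR 6d = 2e
byte 4: 8b XOR 29 = a2
byte 5: 07 XOR 5e = 59
byte 6: fc XOR 3c = c0
byte 7: 36 XOR b4 = 82
byte 8: 2a XOR c5 = ef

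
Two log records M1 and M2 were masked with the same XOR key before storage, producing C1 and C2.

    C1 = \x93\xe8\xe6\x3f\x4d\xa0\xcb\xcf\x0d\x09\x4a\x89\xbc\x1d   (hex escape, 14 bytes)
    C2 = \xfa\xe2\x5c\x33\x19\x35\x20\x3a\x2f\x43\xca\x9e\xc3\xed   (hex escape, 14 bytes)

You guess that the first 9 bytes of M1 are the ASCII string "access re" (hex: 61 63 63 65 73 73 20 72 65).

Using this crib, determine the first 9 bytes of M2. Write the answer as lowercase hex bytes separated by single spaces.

First, C1 ⊕ C2 = (M1 ⊕ K) ⊕ (M2 ⊕ K) = M1 ⊕ M2, so the key drops out. Then M2 = (M1 ⊕ M2) ⊕ M1 over the first 9 bytes.
byte 0: (93 XOR fa) XOR 61 = 69 XOR 61 = 08
byte 1: (e8 XOR e2) XOR 63 = 0a XOR 63 = 69
byte 2: (e6 XOR 5c) XOR 63 = ba XOR 63 = d9
byte 3: (3f XOR 33) XOR 65 = 0c XOR 65 = 69
byte 4: (4d XOR 19) XOR 73 = 54 XOR 73 = 27
byte 5: (a0 XOR 35) XOR 73 = 95 XOR 73 = e6
byte 6: (cb XOR 20) XOR 20 = eb XOR 20 = cb
byte 7: (cf XOR 3a) XOR 72 = f5 XOR 72 = 87
byte 8: (0d XOR 2f) XOR 65 = 22 XOR 65 = 47

08 69 d9 69 27 e6 cb 87 47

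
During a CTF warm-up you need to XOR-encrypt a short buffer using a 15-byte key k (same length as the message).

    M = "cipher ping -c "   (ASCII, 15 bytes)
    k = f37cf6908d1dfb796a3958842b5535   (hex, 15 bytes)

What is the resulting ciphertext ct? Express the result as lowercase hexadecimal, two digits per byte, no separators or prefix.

XOR is its own inverse, so applying the key byte-wise gives the result directly.
byte 0: 63 xor f3 = 90
byte 1: 69 xor 7c = 15
byte 2: 70 xor f6 = 86
byte 3: 68 xor 90 = f8
byte 4: 65 xor 8d = e8
byte 5: 72 xor 1d = 6f
byte 6: 20 xor fb = db
byte 7: 70 xor 79 = 09
byte 8: 69 xor 6a = 03
byte 9: 6e xor 39 = 57
byte 10: 67 xor 58 = 3f
byte 11: 20 xor 84 = a4
byte 12: 2d xor 2b = 06
byte 13: 63 xor 55 = 36
byte 14: 20 xor 35 = 15

901586f8e86fdb0903573fa4063615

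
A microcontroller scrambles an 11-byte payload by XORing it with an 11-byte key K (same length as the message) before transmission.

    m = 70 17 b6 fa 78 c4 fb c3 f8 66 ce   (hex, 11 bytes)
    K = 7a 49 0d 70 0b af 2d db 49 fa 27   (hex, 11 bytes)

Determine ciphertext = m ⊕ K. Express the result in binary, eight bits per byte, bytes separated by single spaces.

XOR is its own inverse, so applying the key byte-wise gives the result directly.
01110000 XOR 01111010 = 00001010
00010111 XOR 01001001 = 01011110
10110110 XOR 00001101 = 10111011
11111010 XOR 01110000 = 10001010
01111000 XOR 00001011 = 01110011
11000100 XOR 10101111 = 01101011
11111011 XOR 00101101 = 11010110
11000011 XOR 11011011 = 00011000
11111000 XOR 01001001 = 10110001
01100110 XOR 11111010 = 10011100
11001110 XOR 00100111 = 11101001

00001010 01011110 10111011 10001010 01110011 01101011 11010110 00011000 10110001 10011100 11101001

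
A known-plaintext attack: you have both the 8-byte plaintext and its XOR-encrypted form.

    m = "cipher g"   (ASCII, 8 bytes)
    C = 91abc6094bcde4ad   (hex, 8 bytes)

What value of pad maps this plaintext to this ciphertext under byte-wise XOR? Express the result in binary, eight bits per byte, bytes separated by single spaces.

Since C = m ⊕ pad, XORing both sides with m gives pad = m ⊕ C.
 99 ⊕ 145 = 242
105 ⊕ 171 = 194
112 ⊕ 198 = 182
104 ⊕   9 =  97
101 ⊕  75 =  46
114 ⊕ 205 = 191
 32 ⊕ 228 = 196
103 ⊕ 173 = 202

11110010 11000010 10110110 01100001 00101110 10111111 11000100 11001010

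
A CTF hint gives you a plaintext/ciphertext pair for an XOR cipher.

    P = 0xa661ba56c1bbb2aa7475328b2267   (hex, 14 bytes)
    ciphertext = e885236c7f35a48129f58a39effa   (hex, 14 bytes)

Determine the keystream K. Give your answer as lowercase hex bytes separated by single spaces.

Since ciphertext = P ⊕ K, XORing both sides with P gives K = P ⊕ ciphertext.
a6 xor e8 = 4e
61 xor 85 = e4
ba xor 23 = 99
56 xor 6c = 3a
c1 xor 7f = be
bb xor 35 = 8e
b2 xor a4 = 16
aa xor 81 = 2b
74 xor 29 = 5d
75 xor f5 = 80
32 xor 8a = b8
8b xor 39 = b2
22 xor ef = cd
67 xor fa = 9d

4e e4 99 3a be 8e 16 2b 5d 80 b8 b2 cd 9d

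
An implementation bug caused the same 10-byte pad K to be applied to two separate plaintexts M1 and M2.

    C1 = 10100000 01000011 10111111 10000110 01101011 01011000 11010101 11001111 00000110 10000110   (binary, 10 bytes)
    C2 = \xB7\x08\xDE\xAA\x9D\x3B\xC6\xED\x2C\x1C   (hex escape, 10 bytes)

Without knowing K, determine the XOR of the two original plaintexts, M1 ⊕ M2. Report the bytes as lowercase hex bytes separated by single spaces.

17 4b 61 2c f6 63 13 22 2a 9a

C1 ⊕ C2 = (M1 ⊕ K) ⊕ (M2 ⊕ K) = M1 ⊕ M2 — the shared key cancels under XOR.
byte 0: a0 ⊕ b7 = 17
byte 1: 43 ⊕ 08 = 4b
byte 2: bf ⊕ de = 61
byte 3: 86 ⊕ aa = 2c
byte 4: 6b ⊕ 9d = f6
byte 5: 58 ⊕ 3b = 63
byte 6: d5 ⊕ c6 = 13
byte 7: cf ⊕ ed = 22
byte 8: 06 ⊕ 2c = 2a
byte 9: 86 ⊕ 1c = 9a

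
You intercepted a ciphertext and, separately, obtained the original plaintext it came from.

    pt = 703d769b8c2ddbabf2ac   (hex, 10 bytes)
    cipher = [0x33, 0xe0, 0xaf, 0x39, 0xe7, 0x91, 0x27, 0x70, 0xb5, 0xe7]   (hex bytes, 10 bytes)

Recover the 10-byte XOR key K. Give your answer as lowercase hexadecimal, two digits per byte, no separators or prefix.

43ddd9a26bbcfcdb474b

Since cipher = pt ⊕ K, XORing both sides with pt gives K = pt ⊕ cipher.
01110000 ^ 00110011 = 01000011
00111101 ^ 11100000 = 11011101
01110110 ^ 10101111 = 11011001
10011011 ^ 00111001 = 10100010
10001100 ^ 11100111 = 01101011
00101101 ^ 10010001 = 10111100
11011011 ^ 00100111 = 11111100
10101011 ^ 01110000 = 11011011
11110010 ^ 10110101 = 01000111
10101100 ^ 11100111 = 01001011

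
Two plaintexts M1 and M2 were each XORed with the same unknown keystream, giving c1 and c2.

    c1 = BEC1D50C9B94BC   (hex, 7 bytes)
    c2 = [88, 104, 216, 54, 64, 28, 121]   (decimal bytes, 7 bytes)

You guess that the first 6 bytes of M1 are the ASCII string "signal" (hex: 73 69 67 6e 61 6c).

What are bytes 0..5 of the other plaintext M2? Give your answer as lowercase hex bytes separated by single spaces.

95 c0 6a 54 ba e4

First, c1 ⊕ c2 = (M1 ⊕ K) ⊕ (M2 ⊕ K) = M1 ⊕ M2, so the key drops out. Then M2 = (M1 ⊕ M2) ⊕ M1 over the first 6 bytes.
byte 0: (be XOR 58) XOR 73 = e6 XOR 73 = 95
byte 1: (c1 XOR 68) XOR 69 = a9 XOR 69 = c0
byte 2: (d5 XOR d8) XOR 67 = 0d XOR 67 = 6a
byte 3: (0c XOR 36) XOR 6e = 3a XOR 6e = 54
byte 4: (9b XOR 40) XOR 61 = db XOR 61 = ba
byte 5: (94 XOR 1c) XOR 6c = 88 XOR 6c = e4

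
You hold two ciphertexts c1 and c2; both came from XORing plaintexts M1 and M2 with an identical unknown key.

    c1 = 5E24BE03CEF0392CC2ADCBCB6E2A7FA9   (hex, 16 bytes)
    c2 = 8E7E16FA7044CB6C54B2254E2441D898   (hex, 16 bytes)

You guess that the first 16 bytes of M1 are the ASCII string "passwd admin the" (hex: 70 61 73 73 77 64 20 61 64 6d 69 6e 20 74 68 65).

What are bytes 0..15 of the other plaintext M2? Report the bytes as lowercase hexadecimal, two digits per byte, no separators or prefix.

First, c1 ⊕ c2 = (M1 ⊕ K) ⊕ (M2 ⊕ K) = M1 ⊕ M2, so the key drops out. Then M2 = (M1 ⊕ M2) ⊕ M1 over the first 16 bytes.
byte 0: (5e ^ 8e) ^ 70 = d0 ^ 70 = a0
byte 1: (24 ^ 7e) ^ 61 = 5a ^ 61 = 3b
byte 2: (be ^ 16) ^ 73 = a8 ^ 73 = db
byte 3: (03 ^ fa) ^ 73 = f9 ^ 73 = 8a
byte 4: (ce ^ 70) ^ 77 = be ^ 77 = c9
byte 5: (f0 ^ 44) ^ 64 = b4 ^ 64 = d0
byte 6: (39 ^ cb) ^ 20 = f2 ^ 20 = d2
byte 7: (2c ^ 6c) ^ 61 = 40 ^ 61 = 21
byte 8: (c2 ^ 54) ^ 64 = 96 ^ 64 = f2
byte 9: (ad ^ b2) ^ 6d = 1f ^ 6d = 72
byte 10: (cb ^ 25) ^ 69 = ee ^ 69 = 87
byte 11: (cb ^ 4e) ^ 6e = 85 ^ 6e = eb
byte 12: (6e ^ 24) ^ 20 = 4a ^ 20 = 6a
byte 13: (2a ^ 41) ^ 74 = 6b ^ 74 = 1f
byte 14: (7f ^ d8) ^ 68 = a7 ^ 68 = cf
byte 15: (a9 ^ 98) ^ 65 = 31 ^ 65 = 54

a03bdb8ac9d0d221f27287eb6a1fcf54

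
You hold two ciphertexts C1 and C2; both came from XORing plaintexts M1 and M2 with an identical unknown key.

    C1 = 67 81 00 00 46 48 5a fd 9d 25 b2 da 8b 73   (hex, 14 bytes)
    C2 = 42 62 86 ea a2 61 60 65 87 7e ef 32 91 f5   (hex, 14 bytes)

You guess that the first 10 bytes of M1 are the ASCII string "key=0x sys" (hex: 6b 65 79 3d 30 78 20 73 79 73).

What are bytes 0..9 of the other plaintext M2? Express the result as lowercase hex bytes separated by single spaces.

4e 86 ff d7 d4 51 1a eb 63 28

First, C1 ⊕ C2 = (M1 ⊕ K) ⊕ (M2 ⊕ K) = M1 ⊕ M2, so the key drops out. Then M2 = (M1 ⊕ M2) ⊕ M1 over the first 10 bytes.
byte 0: (67 XOR 42) XOR 6b = 25 XOR 6b = 4e
byte 1: (81 XOR 62) XOR 65 = e3 XOR 65 = 86
byte 2: (00 XOR 86) XOR 79 = 86 XOR 79 = ff
byte 3: (00 XOR ea) XOR 3d = ea XOR 3d = d7
byte 4: (46 XOR a2) XOR 30 = e4 XOR 30 = d4
byte 5: (48 XOR 61) XOR 78 = 29 XOR 78 = 51
byte 6: (5a XOR 60) XOR 20 = 3a XOR 20 = 1a
byte 7: (fd XOR 65) XOR 73 = 98 XOR 73 = eb
byte 8: (9d XOR 87) XOR 79 = 1a XOR 79 = 63
byte 9: (25 XOR 7e) XOR 73 = 5b XOR 73 = 28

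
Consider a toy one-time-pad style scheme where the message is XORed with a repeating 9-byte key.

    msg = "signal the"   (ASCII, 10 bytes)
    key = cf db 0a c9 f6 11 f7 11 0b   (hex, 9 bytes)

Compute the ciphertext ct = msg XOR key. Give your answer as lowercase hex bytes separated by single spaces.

bc b2 6d a7 97 7d d7 65 63 aa

The 9-byte key repeats, so the effective keystream is cf db 0a c9 f6 11 f7 11 0b cf.
byte 0: 73 ⊕ cf = bc
byte 1: 69 ⊕ db = b2
byte 2: 67 ⊕ 0a = 6d
byte 3: 6e ⊕ c9 = a7
byte 4: 61 ⊕ f6 = 97
byte 5: 6c ⊕ 11 = 7d
byte 6: 20 ⊕ f7 = d7
byte 7: 74 ⊕ 11 = 65
byte 8: 68 ⊕ 0b = 63
byte 9: 65 ⊕ cf = aa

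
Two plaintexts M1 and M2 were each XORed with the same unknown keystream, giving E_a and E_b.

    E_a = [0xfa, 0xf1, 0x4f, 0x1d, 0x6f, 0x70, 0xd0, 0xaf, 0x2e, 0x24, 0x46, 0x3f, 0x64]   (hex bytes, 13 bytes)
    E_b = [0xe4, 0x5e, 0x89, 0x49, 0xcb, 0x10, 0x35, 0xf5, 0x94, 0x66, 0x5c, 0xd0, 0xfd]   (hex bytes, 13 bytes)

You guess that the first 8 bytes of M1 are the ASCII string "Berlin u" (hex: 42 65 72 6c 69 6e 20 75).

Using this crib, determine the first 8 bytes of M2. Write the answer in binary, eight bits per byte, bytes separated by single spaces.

01011100 11001010 10110100 00111000 11001101 00001110 11000101 00101111

First, E_a ⊕ E_b = (M1 ⊕ K) ⊕ (M2 ⊕ K) = M1 ⊕ M2, so the key drops out. Then M2 = (M1 ⊕ M2) ⊕ M1 over the first 8 bytes.
byte 0: (fa ^ e4) ^ 42 = 1e ^ 42 = 5c
byte 1: (f1 ^ 5e) ^ 65 = af ^ 65 = ca
byte 2: (4f ^ 89) ^ 72 = c6 ^ 72 = b4
byte 3: (1d ^ 49) ^ 6c = 54 ^ 6c = 38
byte 4: (6f ^ cb) ^ 69 = a4 ^ 69 = cd
byte 5: (70 ^ 10) ^ 6e = 60 ^ 6e = 0e
byte 6: (d0 ^ 35) ^ 20 = e5 ^ 20 = c5
byte 7: (af ^ f5) ^ 75 = 5a ^ 75 = 2f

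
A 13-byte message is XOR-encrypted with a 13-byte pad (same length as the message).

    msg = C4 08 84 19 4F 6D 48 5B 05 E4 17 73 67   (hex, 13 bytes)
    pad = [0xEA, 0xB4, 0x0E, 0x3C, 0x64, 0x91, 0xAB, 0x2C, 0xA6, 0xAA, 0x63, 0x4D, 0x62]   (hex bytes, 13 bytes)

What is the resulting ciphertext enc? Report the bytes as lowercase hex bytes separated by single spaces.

2e bc 8a 25 2b fc e3 77 a3 4e 74 3e 05

196 ⊕ 234 =  46
  8 ⊕ 180 = 188
132 ⊕  14 = 138
 25 ⊕  60 =  37
 79 ⊕ 100 =  43
109 ⊕ 145 = 252
 72 ⊕ 171 = 227
 91 ⊕  44 = 119
  5 ⊕ 166 = 163
228 ⊕ 170 =  78
 23 ⊕  99 = 116
115 ⊕  77 =  62
103 ⊕  98 =   5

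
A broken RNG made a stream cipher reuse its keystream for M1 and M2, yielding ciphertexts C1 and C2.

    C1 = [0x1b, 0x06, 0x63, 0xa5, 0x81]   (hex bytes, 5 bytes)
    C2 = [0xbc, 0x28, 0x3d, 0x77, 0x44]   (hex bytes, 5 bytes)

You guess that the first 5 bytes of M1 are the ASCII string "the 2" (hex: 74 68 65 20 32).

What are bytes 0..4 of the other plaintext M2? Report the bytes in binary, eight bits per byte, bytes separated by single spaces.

First, C1 ⊕ C2 = (M1 ⊕ K) ⊕ (M2 ⊕ K) = M1 ⊕ M2, so the key drops out. Then M2 = (M1 ⊕ M2) ⊕ M1 over the first 5 bytes.
byte 0: (1b xor bc) xor 74 = a7 xor 74 = d3
byte 1: (06 xor 28) xor 68 = 2e xor 68 = 46
byte 2: (63 xor 3d) xor 65 = 5e xor 65 = 3b
byte 3: (a5 xor 77) xor 20 = d2 xor 20 = f2
byte 4: (81 xor 44) xor 32 = c5 xor 32 = f7

11010011 01000110 00111011 11110010 11110111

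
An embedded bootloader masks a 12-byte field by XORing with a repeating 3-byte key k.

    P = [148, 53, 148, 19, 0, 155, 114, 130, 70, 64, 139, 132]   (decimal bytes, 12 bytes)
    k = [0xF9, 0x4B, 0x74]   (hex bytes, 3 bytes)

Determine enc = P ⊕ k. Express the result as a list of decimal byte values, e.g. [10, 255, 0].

The 3-byte key repeats, so the effective keystream is f9 4b 74 f9 4b 74 f9 4b 74 f9 4b 74.
byte 0: 10010100 ⊕ 11111001 = 01101101
byte 1: 00110101 ⊕ 01001011 = 01111110
byte 2: 10010100 ⊕ 01110100 = 11100000
byte 3: 00010011 ⊕ 11111001 = 11101010
byte 4: 00000000 ⊕ 01001011 = 01001011
byte 5: 10011011 ⊕ 01110100 = 11101111
byte 6: 01110010 ⊕ 11111001 = 10001011
byte 7: 10000010 ⊕ 01001011 = 11001001
byte 8: 01000110 ⊕ 01110100 = 00110010
byte 9: 01000000 ⊕ 11111001 = 10111001
byte 10: 10001011 ⊕ 01001011 = 11000000
byte 11: 10000100 ⊕ 01110100 = 11110000

[109, 126, 224, 234, 75, 239, 139, 201, 50, 185, 192, 240]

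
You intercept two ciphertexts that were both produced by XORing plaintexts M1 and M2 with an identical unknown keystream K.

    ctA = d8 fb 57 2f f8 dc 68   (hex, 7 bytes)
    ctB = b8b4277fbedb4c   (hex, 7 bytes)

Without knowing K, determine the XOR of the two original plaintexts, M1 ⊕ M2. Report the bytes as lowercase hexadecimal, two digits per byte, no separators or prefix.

604f7050460724

ctA ⊕ ctB = (M1 ⊕ K) ⊕ (M2 ⊕ K) = M1 ⊕ M2 — the shared key cancels under XOR.
byte 0: 11011000 xor 10111000 = 01100000
byte 1: 11111011 xor 10110100 = 01001111
byte 2: 01010111 xor 00100111 = 01110000
byte 3: 00101111 xor 01111111 = 01010000
byte 4: 11111000 xor 10111110 = 01000110
byte 5: 11011100 xor 11011011 = 00000111
byte 6: 01101000 xor 01001100 = 00100100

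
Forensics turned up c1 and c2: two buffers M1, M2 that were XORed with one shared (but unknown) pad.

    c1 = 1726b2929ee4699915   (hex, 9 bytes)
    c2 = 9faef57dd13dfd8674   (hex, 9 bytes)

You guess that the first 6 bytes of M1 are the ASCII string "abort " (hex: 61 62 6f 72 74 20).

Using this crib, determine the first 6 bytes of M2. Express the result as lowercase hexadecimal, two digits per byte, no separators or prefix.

First, c1 ⊕ c2 = (M1 ⊕ K) ⊕ (M2 ⊕ K) = M1 ⊕ M2, so the key drops out. Then M2 = (M1 ⊕ M2) ⊕ M1 over the first 6 bytes.
byte 0: (17 ^ 9f) ^ 61 = 88 ^ 61 = e9
byte 1: (26 ^ ae) ^ 62 = 88 ^ 62 = ea
byte 2: (b2 ^ f5) ^ 6f = 47 ^ 6f = 28
byte 3: (92 ^ 7d) ^ 72 = ef ^ 72 = 9d
byte 4: (9e ^ d1) ^ 74 = 4f ^ 74 = 3b
byte 5: (e4 ^ 3d) ^ 20 = d9 ^ 20 = f9

e9ea289d3bf9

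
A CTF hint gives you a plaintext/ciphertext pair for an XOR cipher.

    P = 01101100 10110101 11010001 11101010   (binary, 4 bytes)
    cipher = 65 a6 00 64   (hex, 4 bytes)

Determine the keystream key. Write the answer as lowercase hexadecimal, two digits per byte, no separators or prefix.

Since cipher = P ⊕ key, XORing both sides with P gives key = P ⊕ cipher.
byte 0: 6c XOR 65 = 09
byte 1: b5 XOR a6 = 13
byte 2: d1 XOR 00 = d1
byte 3: ea XOR 64 = 8e

0913d18e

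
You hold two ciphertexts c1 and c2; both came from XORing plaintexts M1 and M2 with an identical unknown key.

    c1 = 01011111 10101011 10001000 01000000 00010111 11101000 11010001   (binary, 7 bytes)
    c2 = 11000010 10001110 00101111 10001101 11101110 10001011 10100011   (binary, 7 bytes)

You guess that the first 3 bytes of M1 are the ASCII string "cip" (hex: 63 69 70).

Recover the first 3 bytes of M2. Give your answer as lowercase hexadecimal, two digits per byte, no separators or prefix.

fe4cd7

First, c1 ⊕ c2 = (M1 ⊕ K) ⊕ (M2 ⊕ K) = M1 ⊕ M2, so the key drops out. Then M2 = (M1 ⊕ M2) ⊕ M1 over the first 3 bytes.
byte 0: (5f ⊕ c2) ⊕ 63 = 9d ⊕ 63 = fe
byte 1: (ab ⊕ 8e) ⊕ 69 = 25 ⊕ 69 = 4c
byte 2: (88 ⊕ 2f) ⊕ 70 = a7 ⊕ 70 = d7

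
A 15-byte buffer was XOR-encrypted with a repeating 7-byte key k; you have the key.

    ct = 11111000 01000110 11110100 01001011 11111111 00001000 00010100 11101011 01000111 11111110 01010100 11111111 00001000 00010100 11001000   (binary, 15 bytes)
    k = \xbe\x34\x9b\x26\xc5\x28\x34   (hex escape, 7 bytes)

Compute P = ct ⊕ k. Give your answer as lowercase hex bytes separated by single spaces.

46 72 6f 6d 3a 20 20 55 73 65 72 3a 20 20 76

The 7-byte key repeats, so the effective keystream is be 34 9b 26 c5 28 34 be 34 9b 26 c5 28 34 be.
byte 0: 11111000 ⊕ 10111110 = 01000110
byte 1: 01000110 ⊕ 00110100 = 01110010
byte 2: 11110100 ⊕ 10011011 = 01101111
byte 3: 01001011 ⊕ 00100110 = 01101101
byte 4: 11111111 ⊕ 11000101 = 00111010
byte 5: 00001000 ⊕ 00101000 = 00100000
byte 6: 00010100 ⊕ 00110100 = 00100000
byte 7: 11101011 ⊕ 10111110 = 01010101
byte 8: 01000111 ⊕ 00110100 = 01110011
byte 9: 11111110 ⊕ 10011011 = 01100101
byte 10: 01010100 ⊕ 00100110 = 01110010
byte 11: 11111111 ⊕ 11000101 = 00111010
byte 12: 00001000 ⊕ 00101000 = 00100000
byte 13: 00010100 ⊕ 00110100 = 00100000
byte 14: 11001000 ⊕ 10111110 = 01110110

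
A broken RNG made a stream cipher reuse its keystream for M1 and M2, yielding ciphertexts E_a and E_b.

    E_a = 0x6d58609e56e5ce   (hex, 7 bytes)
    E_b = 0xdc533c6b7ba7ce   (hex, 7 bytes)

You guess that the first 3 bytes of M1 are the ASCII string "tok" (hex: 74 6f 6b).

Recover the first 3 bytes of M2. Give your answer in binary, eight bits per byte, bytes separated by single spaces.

11000101 01100100 00110111

First, E_a ⊕ E_b = (M1 ⊕ K) ⊕ (M2 ⊕ K) = M1 ⊕ M2, so the key drops out. Then M2 = (M1 ⊕ M2) ⊕ M1 over the first 3 bytes.
byte 0: (6d ^ dc) ^ 74 = b1 ^ 74 = c5
byte 1: (58 ^ 53) ^ 6f = 0b ^ 6f = 64
byte 2: (60 ^ 3c) ^ 6b = 5c ^ 6b = 37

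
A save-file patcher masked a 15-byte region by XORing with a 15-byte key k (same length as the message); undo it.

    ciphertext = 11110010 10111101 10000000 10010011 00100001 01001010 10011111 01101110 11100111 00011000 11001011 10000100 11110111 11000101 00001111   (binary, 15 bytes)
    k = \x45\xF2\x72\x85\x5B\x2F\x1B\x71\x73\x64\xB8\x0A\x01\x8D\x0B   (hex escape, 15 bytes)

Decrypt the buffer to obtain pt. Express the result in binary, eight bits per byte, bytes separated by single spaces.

XOR is its own inverse, so applying the key byte-wise gives the result directly.
byte 0: f2 XOR 45 = b7
byte 1: bd XOR f2 = 4f
byte 2: 80 XOR 72 = f2
byte 3: 93 XOR 85 = 16
byte 4: 21 XOR 5b = 7a
byte 5: 4a XOR 2f = 65
byte 6: 9f XOR 1b = 84
byte 7: 6e XOR 71 = 1f
byte 8: e7 XOR 73 = 94
byte 9: 18 XOR 64 = 7c
byte 10: cb XOR b8 = 73
byte 11: 84 XOR 0a = 8e
byte 12: f7 XOR 01 = f6
byte 13: c5 XOR 8d = 48
byte 14: 0f XOR 0b = 04

10110111 01001111 11110010 00010110 01111010 01100101 10000100 00011111 10010100 01111100 01110011 10001110 11110110 01001000 00000100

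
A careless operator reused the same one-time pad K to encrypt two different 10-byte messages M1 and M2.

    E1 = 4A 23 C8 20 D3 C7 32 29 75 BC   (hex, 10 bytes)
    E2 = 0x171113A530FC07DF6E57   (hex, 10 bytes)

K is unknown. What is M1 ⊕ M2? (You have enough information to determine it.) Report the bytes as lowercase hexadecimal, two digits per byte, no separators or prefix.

5d32db85e33b35f61beb

E1 ⊕ E2 = (M1 ⊕ K) ⊕ (M2 ⊕ K) = M1 ⊕ M2 — the shared key cancels under XOR.
01001010 ^ 00010111 = 01011101
00100011 ^ 00010001 = 00110010
11001000 ^ 00010011 = 11011011
00100000 ^ 10100101 = 10000101
11010011 ^ 00110000 = 11100011
11000111 ^ 11111100 = 00111011
00110010 ^ 00000111 = 00110101
00101001 ^ 11011111 = 11110110
01110101 ^ 01101110 = 00011011
10111100 ^ 01010111 = 11101011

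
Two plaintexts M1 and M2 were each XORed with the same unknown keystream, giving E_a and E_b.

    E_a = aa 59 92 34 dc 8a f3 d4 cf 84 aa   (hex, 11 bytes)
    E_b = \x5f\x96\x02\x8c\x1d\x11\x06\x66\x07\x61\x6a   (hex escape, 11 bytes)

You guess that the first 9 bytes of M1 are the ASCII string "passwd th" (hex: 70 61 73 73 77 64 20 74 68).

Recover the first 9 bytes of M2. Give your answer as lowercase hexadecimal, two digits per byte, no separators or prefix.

85aee3cbb6ffd5c6a0

First, E_a ⊕ E_b = (M1 ⊕ K) ⊕ (M2 ⊕ K) = M1 ⊕ M2, so the key drops out. Then M2 = (M1 ⊕ M2) ⊕ M1 over the first 9 bytes.
byte 0: (aa ⊕ 5f) ⊕ 70 = f5 ⊕ 70 = 85
byte 1: (59 ⊕ 96) ⊕ 61 = cf ⊕ 61 = ae
byte 2: (92 ⊕ 02) ⊕ 73 = 90 ⊕ 73 = e3
byte 3: (34 ⊕ 8c) ⊕ 73 = b8 ⊕ 73 = cb
byte 4: (dc ⊕ 1d) ⊕ 77 = c1 ⊕ 77 = b6
byte 5: (8a ⊕ 11) ⊕ 64 = 9b ⊕ 64 = ff
byte 6: (f3 ⊕ 06) ⊕ 20 = f5 ⊕ 20 = d5
byte 7: (d4 ⊕ 66) ⊕ 74 = b2 ⊕ 74 = c6
byte 8: (cf ⊕ 07) ⊕ 68 = c8 ⊕ 68 = a0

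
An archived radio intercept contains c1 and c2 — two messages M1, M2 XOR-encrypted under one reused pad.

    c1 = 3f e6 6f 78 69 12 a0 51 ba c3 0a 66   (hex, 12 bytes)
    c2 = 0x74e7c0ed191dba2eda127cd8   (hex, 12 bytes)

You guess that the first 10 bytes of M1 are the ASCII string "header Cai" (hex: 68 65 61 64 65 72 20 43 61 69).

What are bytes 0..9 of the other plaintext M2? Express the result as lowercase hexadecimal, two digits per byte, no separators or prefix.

First, c1 ⊕ c2 = (M1 ⊕ K) ⊕ (M2 ⊕ K) = M1 ⊕ M2, so the key drops out. Then M2 = (M1 ⊕ M2) ⊕ M1 over the first 10 bytes.
byte 0: (3f XOR 74) XOR 68 = 4b XOR 68 = 23
byte 1: (e6 XOR e7) XOR 65 = 01 XOR 65 = 64
byte 2: (6f XOR c0) XOR 61 = af XOR 61 = ce
byte 3: (78 XOR ed) XOR 64 = 95 XOR 64 = f1
byte 4: (69 XOR 19) XOR 65 = 70 XOR 65 = 15
byte 5: (12 XOR 1d) XOR 72 = 0f XOR 72 = 7d
byte 6: (a0 XOR ba) XOR 20 = 1a XOR 20 = 3a
byte 7: (51 XOR 2e) XOR 43 = 7f XOR 43 = 3c
byte 8: (ba XOR da) XOR 61 = 60 XOR 61 = 01
byte 9: (c3 XOR 12) XOR 69 = d1 XOR 69 = b8

2364cef1157d3a3c01b8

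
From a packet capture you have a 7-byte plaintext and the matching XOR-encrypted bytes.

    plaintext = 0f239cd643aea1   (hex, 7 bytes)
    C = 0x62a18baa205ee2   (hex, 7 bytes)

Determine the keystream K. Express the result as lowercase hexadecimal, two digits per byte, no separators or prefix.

Since C = plaintext ⊕ K, XORing both sides with plaintext gives K = plaintext ⊕ C.
00001111 xor 01100010 = 01101101
00100011 xor 10100001 = 10000010
10011100 xor 10001011 = 00010111
11010110 xor 10101010 = 01111100
01000011 xor 00100000 = 01100011
10101110 xor 01011110 = 11110000
10100001 xor 11100010 = 01000011

6d82177c63f043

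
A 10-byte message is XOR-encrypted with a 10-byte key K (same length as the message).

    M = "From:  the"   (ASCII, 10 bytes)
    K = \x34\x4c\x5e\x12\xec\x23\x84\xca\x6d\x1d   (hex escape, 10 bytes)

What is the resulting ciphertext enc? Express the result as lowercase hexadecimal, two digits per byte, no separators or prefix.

723e317fd603a4be0578

XOR is its own inverse, so applying the key byte-wise gives the result directly.
46 ⊕ 34 = 72
72 ⊕ 4c = 3e
6f ⊕ 5e = 31
6d ⊕ 12 = 7f
3a ⊕ ec = d6
20 ⊕ 23 = 03
20 ⊕ 84 = a4
74 ⊕ ca = be
68 ⊕ 6d = 05
65 ⊕ 1d = 78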